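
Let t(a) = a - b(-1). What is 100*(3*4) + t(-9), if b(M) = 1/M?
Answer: 1192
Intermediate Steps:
t(a) = 1 + a (t(a) = a - 1/(-1) = a - 1*(-1) = a + 1 = 1 + a)
100*(3*4) + t(-9) = 100*(3*4) + (1 - 9) = 100*12 - 8 = 1200 - 8 = 1192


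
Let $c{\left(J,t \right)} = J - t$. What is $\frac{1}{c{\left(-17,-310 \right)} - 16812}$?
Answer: $- \frac{1}{16519} \approx -6.0536 \cdot 10^{-5}$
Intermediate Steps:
$\frac{1}{c{\left(-17,-310 \right)} - 16812} = \frac{1}{\left(-17 - -310\right) - 16812} = \frac{1}{\left(-17 + 310\right) - 16812} = \frac{1}{293 - 16812} = \frac{1}{-16519} = - \frac{1}{16519}$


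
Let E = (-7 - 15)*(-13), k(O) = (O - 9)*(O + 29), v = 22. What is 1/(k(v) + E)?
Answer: 1/949 ≈ 0.0010537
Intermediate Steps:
k(O) = (-9 + O)*(29 + O)
E = 286 (E = -22*(-13) = 286)
1/(k(v) + E) = 1/((-261 + 22² + 20*22) + 286) = 1/((-261 + 484 + 440) + 286) = 1/(663 + 286) = 1/949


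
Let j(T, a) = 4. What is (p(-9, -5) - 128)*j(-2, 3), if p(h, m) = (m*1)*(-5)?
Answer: -412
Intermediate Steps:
p(h, m) = -5*m (p(h, m) = m*(-5) = -5*m)
(p(-9, -5) - 128)*j(-2, 3) = (-5*(-5) - 128)*4 = (25 - 128)*4 = -103*4 = -412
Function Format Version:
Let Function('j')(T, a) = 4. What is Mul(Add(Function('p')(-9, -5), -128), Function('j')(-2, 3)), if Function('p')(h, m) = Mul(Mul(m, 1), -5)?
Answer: -412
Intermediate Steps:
Function('p')(h, m) = Mul(-5, m) (Function('p')(h, m) = Mul(m, -5) = Mul(-5, m))
Mul(Add(Function('p')(-9, -5), -128), Function('j')(-2, 3)) = Mul(Add(Mul(-5, -5), -128), 4) = Mul(Add(25, -128), 4) = Mul(-103, 4) = -412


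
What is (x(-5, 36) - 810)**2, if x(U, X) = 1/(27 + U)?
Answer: 317516761/484 ≈ 6.5603e+5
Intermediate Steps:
(x(-5, 36) - 810)**2 = (1/(27 - 5) - 810)**2 = (1/22 - 810)**2 = (-17819/22)**2 = 317516761/484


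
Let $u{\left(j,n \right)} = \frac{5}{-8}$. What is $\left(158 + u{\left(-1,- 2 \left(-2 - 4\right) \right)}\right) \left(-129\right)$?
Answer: $- \frac{162411}{8} \approx -20301.0$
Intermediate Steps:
$u{\left(j,n \right)} = - \frac{5}{8}$ ($u{\left(j,n \right)} = 5 \left(- \frac{1}{8}\right) = - \frac{5}{8}$)
$\left(158 + u{\left(-1,- 2 \left(-2 - 4\right) \right)}\right) \left(-129\right) = \left(158 - \frac{5}{8}\right) \left(-129\right) = \frac{1259}{8} \left(-129\right) = - \frac{162411}{8}$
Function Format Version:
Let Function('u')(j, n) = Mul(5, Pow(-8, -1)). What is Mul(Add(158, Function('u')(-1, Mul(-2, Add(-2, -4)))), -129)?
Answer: Rational(-162411, 8) ≈ -20301.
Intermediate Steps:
Function('u')(j, n) = Rational(-5, 8) (Function('u')(j, n) = Mul(5, Rational(-1, 8)) = Rational(-5, 8))
Mul(Add(158, Function('u')(-1, Mul(-2, Add(-2, -4)))), -129) = Mul(Add(158, Rational(-5, 8)), -129) = Mul(Rational(1259, 8), -129) = Rational(-162411, 8)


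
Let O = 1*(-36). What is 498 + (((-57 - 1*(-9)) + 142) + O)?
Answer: 556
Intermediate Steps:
O = -36
498 + (((-57 - 1*(-9)) + 142) + O) = 498 + (((-57 - 1*(-9)) + 142) - 36) = 498 + (((-57 + 9) + 142) - 36) = 498 + ((-48 + 142) - 36) = 498 + (94 - 36) = 498 + 58 = 556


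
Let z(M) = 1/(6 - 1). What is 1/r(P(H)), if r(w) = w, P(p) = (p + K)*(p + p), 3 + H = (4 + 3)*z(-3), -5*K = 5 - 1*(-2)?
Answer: 5/48 ≈ 0.10417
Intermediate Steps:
z(M) = 1/5
K = -7/5 (K = -(5 - 1*(-2))/5 = -(5 + 2)/5 = -1/5*7 = -7/5 ≈ -1.4000)
H = -8/5 (H = -3 + (4 + 3)*(1/5) = -3 + 7*(1/5) = -3 + 7/5 = -8/5 ≈ -1.6000)
P(p) = 2*p*(-7/5 + p) (P(p) = (p - 7/5)*(p + p) = (-7/5 + p)*(2*p) = 2*p*(-7/5 + p))
1/r(P(H)) = 1/((2/5)*(-8/5)*(-7 + 5*(-8/5))) = 1/((2/5)*(-8/5)*(-7 - 8)) = 1/((2/5)*(-8/5)*(-15)) = 1/(48/5) = 5/48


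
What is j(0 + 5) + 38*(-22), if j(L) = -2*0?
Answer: -836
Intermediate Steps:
j(L) = 0
j(0 + 5) + 38*(-22) = 0 + 38*(-22) = 0 - 836 = -836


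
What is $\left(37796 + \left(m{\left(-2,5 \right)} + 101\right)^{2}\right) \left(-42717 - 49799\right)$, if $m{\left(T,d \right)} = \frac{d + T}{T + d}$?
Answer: $-4459271200$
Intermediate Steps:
$m{\left(T,d \right)} = 1$ ($m{\left(T,d \right)} = \frac{T + d}{T + d} = 1$)
$\left(37796 + \left(m{\left(-2,5 \right)} + 101\right)^{2}\right) \left(-42717 - 49799\right) = \left(37796 + \left(1 + 101\right)^{2}\right) \left(-42717 - 49799\right) = \left(37796 + 102^{2}\right) \left(-92516\right) = \left(37796 + 10404\right) \left(-92516\right) = 48200 \left(-92516\right) = -4459271200$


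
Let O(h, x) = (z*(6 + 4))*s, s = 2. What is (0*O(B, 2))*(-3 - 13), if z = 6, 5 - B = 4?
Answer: 0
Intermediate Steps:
B = 1 (B = 5 - 1*4 = 5 - 4 = 1)
O(h, x) = 120 (O(h, x) = (6*(6 + 4))*2 = (6*10)*2 = 60*2 = 120)
(0*O(B, 2))*(-3 - 13) = (0*120)*(-3 - 13) = 0*(-16) = 0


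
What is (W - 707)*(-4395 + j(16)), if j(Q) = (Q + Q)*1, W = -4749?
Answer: 23804528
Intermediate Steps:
j(Q) = 2*Q (j(Q) = (2*Q)*1 = 2*Q)
(W - 707)*(-4395 + j(16)) = (-4749 - 707)*(-4395 + 2*16) = -5456*(-4395 + 32) = -5456*(-4363) = 23804528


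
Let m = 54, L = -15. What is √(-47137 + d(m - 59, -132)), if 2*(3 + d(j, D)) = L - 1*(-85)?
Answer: I*√47105 ≈ 217.04*I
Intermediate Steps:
d(j, D) = 32 (d(j, D) = -3 + (-15 - 1*(-85))/2 = -3 + (-15 + 85)/2 = -3 + (½)*70 = -3 + 35 = 32)
√(-47137 + d(m - 59, -132)) = √(-47137 + 32) = √(-47105) = I*√47105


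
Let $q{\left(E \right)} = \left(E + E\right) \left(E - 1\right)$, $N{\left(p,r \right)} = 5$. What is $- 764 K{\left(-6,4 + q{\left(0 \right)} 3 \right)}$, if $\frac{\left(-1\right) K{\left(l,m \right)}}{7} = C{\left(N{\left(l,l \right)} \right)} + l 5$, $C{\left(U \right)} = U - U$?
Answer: $-160440$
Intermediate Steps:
$q{\left(E \right)} = 2 E \left(-1 + E\right)$
$C{\left(U \right)} = 0$
$K{\left(l,m \right)} = - 35 l$ ($K{\left(l,m \right)} = - 7 \left(0 + l 5\right) = - 7 \left(0 + 5 l\right) = - 7 \cdot 5 l = - 35 l$)
$- 764 K{\left(-6,4 + q{\left(0 \right)} 3 \right)} = - 764 \left(\left(-35\right) \left(-6\right)\right) = \left(-764\right) 210 = -160440$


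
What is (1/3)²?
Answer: ⅑ ≈ 0.11111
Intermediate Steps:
(1/3)² = (⅓)² = ⅑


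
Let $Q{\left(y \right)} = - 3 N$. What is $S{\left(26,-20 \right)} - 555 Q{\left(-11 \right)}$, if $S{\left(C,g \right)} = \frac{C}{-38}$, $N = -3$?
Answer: $- \frac{94918}{19} \approx -4995.7$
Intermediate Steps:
$Q{\left(y \right)} = 9$ ($Q{\left(y \right)} = \left(-3\right) \left(-3\right) = 9$)
$S{\left(C,g \right)} = - \frac{C}{38}$ ($S{\left(C,g \right)} = C \left(- \frac{1}{38}\right) = - \frac{C}{38}$)
$S{\left(26,-20 \right)} - 555 Q{\left(-11 \right)} = \left(- \frac{1}{38}\right) 26 - 4995 = - \frac{13}{19} - 4995 = - \frac{94918}{19}$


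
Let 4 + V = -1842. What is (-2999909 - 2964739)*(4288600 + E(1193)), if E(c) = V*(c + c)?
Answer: 691636723488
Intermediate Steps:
V = -1846 (V = -4 - 1842 = -1846)
E(c) = -3692*c (E(c) = -1846*(c + c) = -3692*c)
(-2999909 - 2964739)*(4288600 + E(1193)) = (-2999909 - 2964739)*(4288600 - 3692*1193) = -5964648*(4288600 - 4404556) = -5964648*(-115956) = 691636723488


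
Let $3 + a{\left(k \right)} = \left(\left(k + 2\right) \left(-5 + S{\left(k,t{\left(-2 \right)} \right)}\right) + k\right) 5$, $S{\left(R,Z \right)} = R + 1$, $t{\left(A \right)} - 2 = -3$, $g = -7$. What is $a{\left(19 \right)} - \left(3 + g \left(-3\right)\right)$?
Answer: $1643$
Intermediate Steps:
$t{\left(A \right)} = -1$ ($t{\left(A \right)} = 2 - 3 = -1$)
$S{\left(R,Z \right)} = 1 + R$
$a{\left(k \right)} = -3 + 5 k + 5 \left(-4 + k\right) \left(2 + k\right)$ ($a{\left(k \right)} = -3 + \left(\left(k + 2\right) \left(-5 + \left(1 + k\right)\right) + k\right) 5 = -3 + \left(\left(2 + k\right) \left(-4 + k\right) + k\right) 5 = -3 + \left(\left(-4 + k\right) \left(2 + k\right) + k\right) 5 = -3 + \left(k + \left(-4 + k\right) \left(2 + k\right)\right) 5 = -3 + \left(5 k + 5 \left(-4 + k\right) \left(2 + k\right)\right) = -3 + 5 k + 5 \left(-4 + k\right) \left(2 + k\right)$)
$a{\left(19 \right)} - \left(3 + g \left(-3\right)\right) = \left(-43 - 95 + 5 \cdot 19^{2}\right) - \left(3 - -21\right) = \left(-43 - 95 + 5 \cdot 361\right) - \left(3 + 21\right) = \left(-43 - 95 + 1805\right) - 24 = 1667 - 24 = 1643$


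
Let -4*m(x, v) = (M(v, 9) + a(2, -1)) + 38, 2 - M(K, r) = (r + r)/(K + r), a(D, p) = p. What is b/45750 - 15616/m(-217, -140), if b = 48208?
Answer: 62434921736/39093375 ≈ 1597.1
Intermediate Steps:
M(K, r) = 2 - 2*r/(K + r) (M(K, r) = 2 - (r + r)/(K + r) = 2 - 2*r/(K + r))
m(x, v) = -37/4 - v/(2*(9 + v)) (m(x, v) = -((2*v/(v + 9) - 1) + 38)/4 = -((2*v/(9 + v) - 1) + 38)/4 = -((-1 + 2*v/(9 + v)) + 38)/4 = -(37 + 2*v/(9 + v))/4 = -37/4 - v/(2*(9 + v)))
b/45750 - 15616/m(-217, -140) = 48208/45750 - 15616*4*(9 - 140)/(3*(-111 - 13*(-140))) = 48208*(1/45750) - 15616*(-524/(3*(-111 + 1820))) = 24104/22875 - 15616/((3/4)*(-1/131)*1709) = 24104/22875 - 15616/(-5127/524) = 24104/22875 - 15616*(-524/5127) = 24104/22875 + 8182784/5127 = 62434921736/39093375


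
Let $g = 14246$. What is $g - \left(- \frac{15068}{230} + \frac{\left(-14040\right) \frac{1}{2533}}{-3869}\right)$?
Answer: $\frac{16129364896248}{1127020355} \approx 14312.0$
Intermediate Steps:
$g - \left(- \frac{15068}{230} + \frac{\left(-14040\right) \frac{1}{2533}}{-3869}\right) = 14246 - \left(- \frac{15068}{230} + \frac{\left(-14040\right) \frac{1}{2533}}{-3869}\right) = 14246 - \left(\left(-15068\right) \frac{1}{230} + \left(-14040\right) \frac{1}{2533} \left(- \frac{1}{3869}\right)\right) = 14246 - \left(- \frac{7534}{115} - - \frac{14040}{9800177}\right) = 14246 - \left(- \frac{7534}{115} + \frac{14040}{9800177}\right) = 14246 - - \frac{73832918918}{1127020355} = 14246 + \frac{73832918918}{1127020355} = \frac{16129364896248}{1127020355}$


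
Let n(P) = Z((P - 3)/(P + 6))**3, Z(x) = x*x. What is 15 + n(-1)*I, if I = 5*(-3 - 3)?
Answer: 22299/3125 ≈ 7.1357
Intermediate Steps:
Z(x) = x**2
n(P) = (-3 + P)**6/(6 + P)**6 (n(P) = (((P - 3)/(P + 6))**2)**3 = (((-3 + P)/(6 + P))**2)**3 = ((-3 + P)**2/(6 + P)**2)**3 = (-3 + P)**6/(6 + P)**6)
I = -30 (I = 5*(-6) = -30)
15 + n(-1)*I = 15 + ((-3 - 1)**6/(6 - 1)**6)*(-30) = 15 + ((-4)**6/5**6)*(-30) = 15 + (4096*(1/15625))*(-30) = 15 + (4096/15625)*(-30) = 15 - 24576/3125 = 22299/3125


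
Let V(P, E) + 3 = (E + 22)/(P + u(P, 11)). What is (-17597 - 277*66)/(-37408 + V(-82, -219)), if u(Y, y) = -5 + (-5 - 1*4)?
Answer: 3444384/3591259 ≈ 0.95910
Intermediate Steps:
u(Y, y) = -14 (u(Y, y) = -5 + (-5 - 4) = -5 - 9 = -14)
V(P, E) = -3 + (22 + E)/(-14 + P) (V(P, E) = -3 + (E + 22)/(P - 14) = -3 + (22 + E)/(-14 + P))
(-17597 - 277*66)/(-37408 + V(-82, -219)) = (-17597 - 277*66)/(-37408 + (64 - 219 - 3*(-82))/(-14 - 82)) = (-17597 - 18282)/(-37408 + (64 - 219 + 246)/(-96)) = -35879/(-37408 - 1/96*91) = -35879/(-37408 - 91/96) = -35879/(-3591259/96) = -35879*(-96/3591259) = 3444384/3591259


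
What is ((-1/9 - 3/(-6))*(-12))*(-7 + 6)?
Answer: 14/3 ≈ 4.6667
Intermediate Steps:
((-1/9 - 3/(-6))*(-12))*(-7 + 6) = ((-1*⅑ - 3*(-⅙))*(-12))*(-1) = ((-⅑ + ½)*(-12))*(-1) = ((7/18)*(-12))*(-1) = -14/3*(-1) = 14/3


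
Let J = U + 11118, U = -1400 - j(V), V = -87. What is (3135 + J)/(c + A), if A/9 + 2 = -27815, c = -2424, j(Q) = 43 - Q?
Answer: -4241/84259 ≈ -0.050333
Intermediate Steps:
U = -1530 (U = -1400 - (43 - 1*(-87)) = -1400 - (43 + 87) = -1400 - 1*130 = -1400 - 130 = -1530)
A = -250353 (A = -18 + 9*(-27815) = -18 - 250335 = -250353)
J = 9588 (J = -1530 + 11118 = 9588)
(3135 + J)/(c + A) = (3135 + 9588)/(-2424 - 250353) = 12723/(-252777) = 12723*(-1/252777) = -4241/84259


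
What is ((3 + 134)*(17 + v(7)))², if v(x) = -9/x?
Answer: 227104900/49 ≈ 4.6348e+6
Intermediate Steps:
((3 + 134)*(17 + v(7)))² = ((3 + 134)*(17 - 9/7))² = (137*(17 - 9*⅐))² = (137*(17 - 9/7))² = (137*(110/7))² = (15070/7)² = 227104900/49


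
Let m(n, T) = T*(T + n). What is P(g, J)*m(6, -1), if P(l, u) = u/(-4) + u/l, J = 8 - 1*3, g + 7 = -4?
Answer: 375/44 ≈ 8.5227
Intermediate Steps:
g = -11 (g = -7 - 4 = -11)
J = 5 (J = 8 - 3 = 5)
P(l, u) = -u/4 + u/l (P(l, u) = u*(-1/4) + u/l = -u/4 + u/l)
P(g, J)*m(6, -1) = (-1/4*5 + 5/(-11))*(-(-1 + 6)) = (-5/4 + 5*(-1/11))*(-1*5) = (-5/4 - 5/11)*(-5) = -75/44*(-5) = 375/44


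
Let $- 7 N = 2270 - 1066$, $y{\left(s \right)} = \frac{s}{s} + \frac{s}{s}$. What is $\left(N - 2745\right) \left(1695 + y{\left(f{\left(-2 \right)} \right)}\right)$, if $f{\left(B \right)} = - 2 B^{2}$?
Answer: $-4950149$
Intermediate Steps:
$y{\left(s \right)} = 2$ ($y{\left(s \right)} = 1 + 1 = 2$)
$N = -172$ ($N = - \frac{2270 - 1066}{7} = \left(- \frac{1}{7}\right) 1204 = -172$)
$\left(N - 2745\right) \left(1695 + y{\left(f{\left(-2 \right)} \right)}\right) = \left(-172 - 2745\right) \left(1695 + 2\right) = \left(-2917\right) 1697 = -4950149$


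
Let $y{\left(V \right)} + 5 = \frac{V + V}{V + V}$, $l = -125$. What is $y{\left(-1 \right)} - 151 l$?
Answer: $18871$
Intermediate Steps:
$y{\left(V \right)} = -4$ ($y{\left(V \right)} = -5 + \frac{V + V}{V + V} = -5 + \frac{2 V}{2 V} = -5 + 2 V \frac{1}{2 V} = -5 + 1 = -4$)
$y{\left(-1 \right)} - 151 l = -4 - -18875 = -4 + 18875 = 18871$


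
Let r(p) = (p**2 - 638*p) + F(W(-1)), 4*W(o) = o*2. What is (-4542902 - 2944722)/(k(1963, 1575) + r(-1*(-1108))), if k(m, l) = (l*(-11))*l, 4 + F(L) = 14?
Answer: 7487624/26766105 ≈ 0.27974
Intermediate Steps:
W(o) = o/2 (W(o) = (o*2)/4 = (2*o)/4 = o/2)
F(L) = 10 (F(L) = -4 + 14 = 10)
r(p) = 10 + p**2 - 638*p (r(p) = (p**2 - 638*p) + 10 = 10 + p**2 - 638*p)
k(m, l) = -11*l**2 (k(m, l) = (-11*l)*l = -11*l**2)
(-4542902 - 2944722)/(k(1963, 1575) + r(-1*(-1108))) = (-4542902 - 2944722)/(-11*1575**2 + (10 + (-1*(-1108))**2 - (-638)*(-1108))) = -7487624/(-11*2480625 + (10 + 1108**2 - 638*1108)) = -7487624/(-27286875 + (10 + 1227664 - 706904)) = -7487624/(-27286875 + 520770) = -7487624/(-26766105) = -7487624*(-1/26766105) = 7487624/26766105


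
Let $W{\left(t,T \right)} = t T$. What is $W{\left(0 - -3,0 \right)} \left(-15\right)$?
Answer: $0$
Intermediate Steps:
$W{\left(t,T \right)} = T t$
$W{\left(0 - -3,0 \right)} \left(-15\right) = 0 \left(0 - -3\right) \left(-15\right) = 0 \left(0 + 3\right) \left(-15\right) = 0 \cdot 3 \left(-15\right) = 0 \left(-15\right) = 0$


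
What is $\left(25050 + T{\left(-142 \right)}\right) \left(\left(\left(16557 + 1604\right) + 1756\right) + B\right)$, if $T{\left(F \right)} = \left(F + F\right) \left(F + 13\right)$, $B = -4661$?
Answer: $941081616$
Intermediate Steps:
$T{\left(F \right)} = 2 F \left(13 + F\right)$
$\left(25050 + T{\left(-142 \right)}\right) \left(\left(\left(16557 + 1604\right) + 1756\right) + B\right) = \left(25050 + 2 \left(-142\right) \left(13 - 142\right)\right) \left(\left(\left(16557 + 1604\right) + 1756\right) - 4661\right) = \left(25050 + 2 \left(-142\right) \left(-129\right)\right) \left(\left(18161 + 1756\right) - 4661\right) = \left(25050 + 36636\right) \left(19917 - 4661\right) = 61686 \cdot 15256 = 941081616$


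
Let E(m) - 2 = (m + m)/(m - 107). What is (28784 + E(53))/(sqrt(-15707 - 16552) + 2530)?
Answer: 1966237570/173695293 - 777169*I*sqrt(32259)/173695293 ≈ 11.32 - 0.80362*I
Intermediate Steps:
E(m) = 2 + 2*m/(-107 + m) (E(m) = 2 + (m + m)/(m - 107) = 2 + (2*m)/(-107 + m) = 2 + 2*m/(-107 + m))
(28784 + E(53))/(sqrt(-15707 - 16552) + 2530) = (28784 + 2*(-107 + 2*53)/(-107 + 53))/(sqrt(-15707 - 16552) + 2530) = (28784 + 2*(-107 + 106)/(-54))/(sqrt(-32259) + 2530) = (28784 + 2*(-1/54)*(-1))/(I*sqrt(32259) + 2530) = (28784 + 1/27)/(2530 + I*sqrt(32259)) = 777169/(27*(2530 + I*sqrt(32259)))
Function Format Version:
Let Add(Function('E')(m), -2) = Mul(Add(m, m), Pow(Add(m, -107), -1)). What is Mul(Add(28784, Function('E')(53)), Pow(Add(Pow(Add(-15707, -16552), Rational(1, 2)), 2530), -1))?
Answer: Add(Rational(1966237570, 173695293), Mul(Rational(-777169, 173695293), I, Pow(32259, Rational(1, 2)))) ≈ Add(11.320, Mul(-0.80362, I))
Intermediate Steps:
Function('E')(m) = Add(2, Mul(2, m, Pow(Add(-107, m), -1))) (Function('E')(m) = Add(2, Mul(Add(m, m), Pow(Add(m, -107), -1))) = Add(2, Mul(Mul(2, m), Pow(Add(-107, m), -1))) = Add(2, Mul(2, m, Pow(Add(-107, m), -1))))
Mul(Add(28784, Function('E')(53)), Pow(Add(Pow(Add(-15707, -16552), Rational(1, 2)), 2530), -1)) = Mul(Add(28784, Mul(2, Pow(Add(-107, 53), -1), Add(-107, Mul(2, 53)))), Pow(Add(Pow(Add(-15707, -16552), Rational(1, 2)), 2530), -1)) = Mul(Add(28784, Mul(2, Pow(-54, -1), Add(-107, 106))), Pow(Add(Pow(-32259, Rational(1, 2)), 2530), -1)) = Mul(Add(28784, Mul(2, Rational(-1, 54), -1)), Pow(Add(Mul(I, Pow(32259, Rational(1, 2))), 2530), -1)) = Mul(Add(28784, Rational(1, 27)), Pow(Add(2530, Mul(I, Pow(32259, Rational(1, 2)))), -1)) = Mul(Rational(777169, 27), Pow(Add(2530, Mul(I, Pow(32259, Rational(1, 2)))), -1))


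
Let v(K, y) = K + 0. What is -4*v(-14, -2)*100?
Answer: 5600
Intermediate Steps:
v(K, y) = K
-4*v(-14, -2)*100 = -4*(-14)*100 = 56*100 = 5600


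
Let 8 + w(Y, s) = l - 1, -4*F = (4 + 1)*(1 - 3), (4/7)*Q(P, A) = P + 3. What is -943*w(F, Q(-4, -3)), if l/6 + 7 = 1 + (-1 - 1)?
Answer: 53751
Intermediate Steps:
l = -48 (l = -42 + 6*(1 + (-1 - 1)) = -42 + 6*(1 - 2) = -42 + 6*(-1) = -42 - 6 = -48)
Q(P, A) = 21/4 + 7*P/4 (Q(P, A) = 7*(P + 3)/4 = 7*(3 + P)/4 = 21/4 + 7*P/4)
F = 5/2 (F = -(4 + 1)*(1 - 3)/4 = -5*(-2)/4 = -¼*(-10) = 5/2 ≈ 2.5000)
w(Y, s) = -57 (w(Y, s) = -8 + (-48 - 1) = -8 - 49 = -57)
-943*w(F, Q(-4, -3)) = -943*(-57) = 53751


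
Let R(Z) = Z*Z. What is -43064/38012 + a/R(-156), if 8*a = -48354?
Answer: -32763065/23719488 ≈ -1.3813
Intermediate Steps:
a = -24177/4 (a = (1/8)*(-48354) = -24177/4 ≈ -6044.3)
R(Z) = Z**2
-43064/38012 + a/R(-156) = -43064/38012 - 24177/(4*((-156)**2)) = -43064*1/38012 - 24177/4/24336 = -10766/9503 - 24177/4*1/24336 = -10766/9503 - 8059/32448 = -32763065/23719488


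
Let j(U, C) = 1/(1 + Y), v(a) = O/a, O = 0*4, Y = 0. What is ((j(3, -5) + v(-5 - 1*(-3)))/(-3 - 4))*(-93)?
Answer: 93/7 ≈ 13.286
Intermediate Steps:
O = 0
v(a) = 0 (v(a) = 0/a = 0)
j(U, C) = 1 (j(U, C) = 1/(1 + 0) = 1/1 = 1)
((j(3, -5) + v(-5 - 1*(-3)))/(-3 - 4))*(-93) = ((1 + 0)/(-3 - 4))*(-93) = (1/(-7))*(-93) = (1*(-⅐))*(-93) = -⅐*(-93) = 93/7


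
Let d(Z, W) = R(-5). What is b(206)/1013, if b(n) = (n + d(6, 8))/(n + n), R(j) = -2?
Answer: 51/104339 ≈ 0.00048879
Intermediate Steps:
d(Z, W) = -2
b(n) = (-2 + n)/(2*n) (b(n) = (n - 2)/(n + n) = (-2 + n)/((2*n)) = (-2 + n)*(1/(2*n)) = (-2 + n)/(2*n))
b(206)/1013 = ((1/2)*(-2 + 206)/206)/1013 = ((1/2)*(1/206)*204)*(1/1013) = (51/103)*(1/1013) = 51/104339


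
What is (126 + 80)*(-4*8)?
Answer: -6592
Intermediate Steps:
(126 + 80)*(-4*8) = 206*(-32) = -6592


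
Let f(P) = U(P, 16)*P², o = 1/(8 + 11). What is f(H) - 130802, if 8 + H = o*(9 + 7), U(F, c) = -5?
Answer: -47312002/361 ≈ -1.3106e+5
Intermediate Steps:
o = 1/19 ≈ 0.052632
H = -136/19 (H = -8 + (9 + 7)/19 = -8 + (1/19)*16 = -8 + 16/19 = -136/19 ≈ -7.1579)
f(P) = -5*P²
f(H) - 130802 = -5*(-136/19)² - 130802 = -5*18496/361 - 130802 = -92480/361 - 130802 = -47312002/361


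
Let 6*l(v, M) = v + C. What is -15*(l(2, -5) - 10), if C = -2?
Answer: 150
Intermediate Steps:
l(v, M) = -⅓ + v/6 (l(v, M) = (v - 2)/6 = (-2 + v)/6 = -⅓ + v/6)
-15*(l(2, -5) - 10) = -15*((-⅓ + (⅙)*2) - 10) = -15*((-⅓ + ⅓) - 10) = -15*(0 - 10) = -15*(-10) = 150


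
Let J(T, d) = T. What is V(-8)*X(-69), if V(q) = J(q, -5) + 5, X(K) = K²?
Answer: -14283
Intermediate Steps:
V(q) = 5 + q (V(q) = q + 5 = 5 + q)
V(-8)*X(-69) = (5 - 8)*(-69)² = -3*4761 = -14283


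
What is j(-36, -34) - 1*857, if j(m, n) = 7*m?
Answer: -1109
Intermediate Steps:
j(-36, -34) - 1*857 = 7*(-36) - 1*857 = -252 - 857 = -1109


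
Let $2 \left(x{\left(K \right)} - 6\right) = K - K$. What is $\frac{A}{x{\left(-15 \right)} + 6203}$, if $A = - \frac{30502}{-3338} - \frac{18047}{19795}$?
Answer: $\frac{271773102}{205132041695} \approx 0.0013249$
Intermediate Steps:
$x{\left(K \right)} = 6$ ($x{\left(K \right)} = 6 + \frac{K - K}{2} = 6 + \frac{1}{2} \cdot 0 = 6 + 0 = 6$)
$A = \frac{271773102}{33037855}$ ($A = \left(-30502\right) \left(- \frac{1}{3338}\right) - \frac{18047}{19795} = \frac{15251}{1669} - \frac{18047}{19795} = \frac{271773102}{33037855} \approx 8.2261$)
$\frac{A}{x{\left(-15 \right)} + 6203} = \frac{271773102}{33037855 \left(6 + 6203\right)} = \frac{271773102}{33037855 \cdot 6209} = \frac{271773102}{33037855} \cdot \frac{1}{6209} = \frac{271773102}{205132041695}$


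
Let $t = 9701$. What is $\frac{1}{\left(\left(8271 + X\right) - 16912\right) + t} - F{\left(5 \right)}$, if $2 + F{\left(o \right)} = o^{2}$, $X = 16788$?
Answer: $- \frac{410503}{17848} \approx -23.0$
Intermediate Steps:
$F{\left(o \right)} = -2 + o^{2}$
$\frac{1}{\left(\left(8271 + X\right) - 16912\right) + t} - F{\left(5 \right)} = \frac{1}{\left(\left(8271 + 16788\right) - 16912\right) + 9701} - \left(-2 + 5^{2}\right) = \frac{1}{\left(25059 - 16912\right) + 9701} - \left(-2 + 25\right) = \frac{1}{8147 + 9701} - 23 = \frac{1}{17848} - 23 = - \frac{410503}{17848}$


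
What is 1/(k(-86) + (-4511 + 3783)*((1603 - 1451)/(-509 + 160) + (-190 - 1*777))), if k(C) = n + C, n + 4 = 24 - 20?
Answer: 349/245768266 ≈ 1.4200e-6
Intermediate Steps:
n = 0 (n = -4 + (24 - 20) = -4 + 4 = 0)
k(C) = C (k(C) = 0 + C = C)
1/(k(-86) + (-4511 + 3783)*((1603 - 1451)/(-509 + 160) + (-190 - 1*777))) = 1/(-86 + (-4511 + 3783)*((1603 - 1451)/(-509 + 160) + (-190 - 1*777))) = 1/(-86 - 728*(152/(-349) + (-190 - 777))) = 1/(-86 - 728*(152*(-1/349) - 967)) = 1/(-86 - 728*(-152/349 - 967)) = 1/(-86 - 728*(-337635/349)) = 1/(-86 + 245798280/349) = 1/(245768266/349) = 349/245768266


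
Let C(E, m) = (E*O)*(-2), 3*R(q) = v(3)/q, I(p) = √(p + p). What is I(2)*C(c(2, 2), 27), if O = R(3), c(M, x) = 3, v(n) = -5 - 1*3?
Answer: 32/3 ≈ 10.667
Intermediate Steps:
v(n) = -8 (v(n) = -5 - 3 = -8)
I(p) = √2*√p (I(p) = √(2*p) = √2*√p)
R(q) = -8/(3*q) (R(q) = (-8/q)/3 = -8/(3*q))
O = -8/9 (O = -8/3/3 = -8/3*⅓ = -8/9 ≈ -0.88889)
C(E, m) = 16*E/9 (C(E, m) = (E*(-8/9))*(-2) = -8*E/9*(-2) = 16*E/9)
I(2)*C(c(2, 2), 27) = (√2*√2)*((16/9)*3) = 2*(16/3) = 32/3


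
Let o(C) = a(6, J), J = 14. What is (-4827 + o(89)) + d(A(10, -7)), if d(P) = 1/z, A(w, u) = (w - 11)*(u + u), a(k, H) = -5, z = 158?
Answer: -763455/158 ≈ -4832.0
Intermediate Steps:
A(w, u) = 2*u*(-11 + w) (A(w, u) = (-11 + w)*(2*u) = 2*u*(-11 + w))
o(C) = -5
d(P) = 1/158
(-4827 + o(89)) + d(A(10, -7)) = (-4827 - 5) + 1/158 = -4832 + 1/158 = -763455/158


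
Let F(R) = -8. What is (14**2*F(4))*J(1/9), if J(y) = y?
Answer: -1568/9 ≈ -174.22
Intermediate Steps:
(14**2*F(4))*J(1/9) = (14**2*(-8))/9 = (196*(-8))*(1/9) = -1568*1/9 = -1568/9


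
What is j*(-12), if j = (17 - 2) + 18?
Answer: -396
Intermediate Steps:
j = 33 (j = 15 + 18 = 33)
j*(-12) = 33*(-12) = -396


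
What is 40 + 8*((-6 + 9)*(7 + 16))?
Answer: 592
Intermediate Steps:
40 + 8*((-6 + 9)*(7 + 16)) = 40 + 8*(3*23) = 40 + 8*69 = 40 + 552 = 592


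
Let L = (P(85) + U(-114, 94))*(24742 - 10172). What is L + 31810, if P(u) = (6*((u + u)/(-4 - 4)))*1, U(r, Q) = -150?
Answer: -4011365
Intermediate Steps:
P(u) = -3*u/2 (P(u) = (6*((2*u)/(-8)))*1 = (6*((2*u)*(-⅛)))*1 = (6*(-u/4))*1 = -3*u/2*1 = -3*u/2)
L = -4043175 (L = (-3/2*85 - 150)*(24742 - 10172) = (-255/2 - 150)*14570 = -555/2*14570 = -4043175)
L + 31810 = -4043175 + 31810 = -4011365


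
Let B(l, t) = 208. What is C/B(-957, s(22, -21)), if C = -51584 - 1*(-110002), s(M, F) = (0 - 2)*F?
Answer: 29209/104 ≈ 280.86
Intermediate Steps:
s(M, F) = -2*F
C = 58418 (C = -51584 + 110002 = 58418)
C/B(-957, s(22, -21)) = 58418/208 = 58418*(1/208) = 29209/104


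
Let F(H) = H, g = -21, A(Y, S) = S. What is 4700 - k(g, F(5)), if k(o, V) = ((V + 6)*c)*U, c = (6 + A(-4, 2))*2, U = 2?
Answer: 4348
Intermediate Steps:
c = 16 (c = (6 + 2)*2 = 8*2 = 16)
k(o, V) = 192 + 32*V (k(o, V) = ((V + 6)*16)*2 = ((6 + V)*16)*2 = (96 + 16*V)*2 = 192 + 32*V)
4700 - k(g, F(5)) = 4700 - (192 + 32*5) = 4700 - (192 + 160) = 4700 - 1*352 = 4700 - 352 = 4348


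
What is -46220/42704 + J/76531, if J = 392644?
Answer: 472507377/116720708 ≈ 4.0482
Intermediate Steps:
-46220/42704 + J/76531 = -46220/42704 + 392644/76531 = -46220*1/42704 + 392644*(1/76531) = -11555/10676 + 56092/10933 = 472507377/116720708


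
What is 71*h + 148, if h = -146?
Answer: -10218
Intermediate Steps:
71*h + 148 = 71*(-146) + 148 = -10366 + 148 = -10218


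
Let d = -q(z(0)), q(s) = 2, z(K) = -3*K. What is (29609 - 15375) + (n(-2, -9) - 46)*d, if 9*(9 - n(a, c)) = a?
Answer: 128768/9 ≈ 14308.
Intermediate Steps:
n(a, c) = 9 - a/9
d = -2 (d = -1*2 = -2)
(29609 - 15375) + (n(-2, -9) - 46)*d = (29609 - 15375) + ((9 - 1/9*(-2)) - 46)*(-2) = 14234 + ((9 + 2/9) - 46)*(-2) = 14234 + (83/9 - 46)*(-2) = 14234 - 331/9*(-2) = 14234 + 662/9 = 128768/9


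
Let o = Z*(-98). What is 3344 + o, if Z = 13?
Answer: 2070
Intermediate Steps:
o = -1274 (o = 13*(-98) = -1274)
3344 + o = 3344 - 1274 = 2070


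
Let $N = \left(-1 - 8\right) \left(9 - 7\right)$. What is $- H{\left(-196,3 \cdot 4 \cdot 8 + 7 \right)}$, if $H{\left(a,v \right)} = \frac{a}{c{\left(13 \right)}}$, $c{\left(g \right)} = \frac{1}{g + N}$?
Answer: $-980$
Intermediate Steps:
$N = -18$ ($N = \left(-9\right) 2 = -18$)
$c{\left(g \right)} = \frac{1}{-18 + g}$ ($c{\left(g \right)} = \frac{1}{g - 18} = \frac{1}{-18 + g}$)
$H{\left(a,v \right)} = - 5 a$ ($H{\left(a,v \right)} = \frac{a}{\frac{1}{-18 + 13}} = \frac{a}{\frac{1}{-5}} = \frac{a}{- \frac{1}{5}} = a \left(-5\right) = - 5 a$)
$- H{\left(-196,3 \cdot 4 \cdot 8 + 7 \right)} = - \left(-5\right) \left(-196\right) = \left(-1\right) 980 = -980$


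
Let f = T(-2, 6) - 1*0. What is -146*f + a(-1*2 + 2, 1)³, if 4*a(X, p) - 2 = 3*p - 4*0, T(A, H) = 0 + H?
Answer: -55939/64 ≈ -874.05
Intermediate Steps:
T(A, H) = H
f = 6 (f = 6 - 1*0 = 6 + 0 = 6)
a(X, p) = ½ + 3*p/4 (a(X, p) = ½ + (3*p - 4*0)/4 = ½ + (3*p + 0)/4 = ½ + (3*p)/4 = ½ + 3*p/4)
-146*f + a(-1*2 + 2, 1)³ = -146*6 + (½ + (¾)*1)³ = -876 + (½ + ¾)³ = -876 + (5/4)³ = -876 + 125/64 = -55939/64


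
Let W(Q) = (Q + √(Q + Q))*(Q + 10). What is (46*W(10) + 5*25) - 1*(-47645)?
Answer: 56970 + 1840*√5 ≈ 61084.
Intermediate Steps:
W(Q) = (10 + Q)*(Q + √2*√Q) (W(Q) = (Q + √(2*Q))*(10 + Q) = (Q + √2*√Q)*(10 + Q) = (10 + Q)*(Q + √2*√Q))
(46*W(10) + 5*25) - 1*(-47645) = (46*(10² + 10*10 + √2*10^(3/2) + 10*√2*√10) + 5*25) - 1*(-47645) = (46*(100 + 100 + √2*(10*√10) + 20*√5) + 125) + 47645 = (46*(100 + 100 + 20*√5 + 20*√5) + 125) + 47645 = (46*(200 + 40*√5) + 125) + 47645 = ((9200 + 1840*√5) + 125) + 47645 = (9325 + 1840*√5) + 47645 = 56970 + 1840*√5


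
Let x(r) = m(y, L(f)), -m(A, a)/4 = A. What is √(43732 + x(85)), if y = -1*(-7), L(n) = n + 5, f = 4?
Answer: 6*√1214 ≈ 209.05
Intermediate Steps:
L(n) = 5 + n
y = 7
m(A, a) = -4*A
x(r) = -28 (x(r) = -4*7 = -28)
√(43732 + x(85)) = √(43732 - 28) = √43704 = 6*√1214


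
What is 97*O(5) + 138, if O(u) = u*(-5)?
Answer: -2287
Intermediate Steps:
O(u) = -5*u
97*O(5) + 138 = 97*(-5*5) + 138 = 97*(-25) + 138 = -2425 + 138 = -2287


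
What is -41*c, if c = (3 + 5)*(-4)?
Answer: 1312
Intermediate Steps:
c = -32 (c = 8*(-4) = -32)
-41*c = -41*(-32) = 1312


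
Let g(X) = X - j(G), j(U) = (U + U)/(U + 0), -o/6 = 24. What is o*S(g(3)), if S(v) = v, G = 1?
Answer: -144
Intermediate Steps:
o = -144 (o = -6*24 = -144)
j(U) = 2 (j(U) = (2*U)/U = 2)
g(X) = -2 + X (g(X) = X - 1*2 = X - 2 = -2 + X)
o*S(g(3)) = -144*(-2 + 3) = -144*1 = -144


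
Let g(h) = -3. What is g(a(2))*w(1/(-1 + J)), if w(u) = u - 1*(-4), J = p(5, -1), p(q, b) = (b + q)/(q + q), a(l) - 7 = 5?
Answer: -7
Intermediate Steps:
a(l) = 12 (a(l) = 7 + 5 = 12)
p(q, b) = (b + q)/(2*q) (p(q, b) = (b + q)/((2*q)) = (b + q)*(1/(2*q)) = (b + q)/(2*q))
J = ⅖ (J = (½)*(-1 + 5)/5 = (½)*(⅕)*4 = ⅖ ≈ 0.40000)
w(u) = 4 + u (w(u) = u + 4 = 4 + u)
g(a(2))*w(1/(-1 + J)) = -3*(4 + 1/(-1 + ⅖)) = -3*(4 + 1/(-⅗)) = -3*(4 - 5/3) = -3*7/3 = -7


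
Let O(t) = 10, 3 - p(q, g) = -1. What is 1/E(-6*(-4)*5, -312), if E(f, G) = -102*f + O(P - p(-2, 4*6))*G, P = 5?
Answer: -1/15360 ≈ -6.5104e-5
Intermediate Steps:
p(q, g) = 4 (p(q, g) = 3 - 1*(-1) = 3 + 1 = 4)
E(f, G) = -102*f + 10*G
1/E(-6*(-4)*5, -312) = 1/(-102*(-6*(-4))*5 + 10*(-312)) = 1/(-2448*5 - 3120) = 1/(-102*120 - 3120) = 1/(-12240 - 3120) = 1/(-15360) = -1/15360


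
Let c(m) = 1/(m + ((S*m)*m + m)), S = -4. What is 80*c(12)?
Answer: -10/69 ≈ -0.14493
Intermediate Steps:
c(m) = 1/(-4*m**2 + 2*m) (c(m) = 1/(m + ((-4*m)*m + m)) = 1/(m + (-4*m**2 + m)) = 1/(m + (m - 4*m**2)) = 1/(-4*m**2 + 2*m))
80*c(12) = 80*(-1/2/(12*(-1 + 2*12))) = 80*(-1/2*1/12/(-1 + 24)) = 80*(-1/2*1/12/23) = 80*(-1/2*1/12*1/23) = 80*(-1/552) = -10/69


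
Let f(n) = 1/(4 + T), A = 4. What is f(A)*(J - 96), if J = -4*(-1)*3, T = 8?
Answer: -7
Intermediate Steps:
J = 12 (J = 4*3 = 12)
f(n) = 1/12 (f(n) = 1/(4 + 8) = 1/12)
f(A)*(J - 96) = (12 - 96)/12 = (1/12)*(-84) = -7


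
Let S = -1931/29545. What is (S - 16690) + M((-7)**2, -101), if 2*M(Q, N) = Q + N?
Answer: -493876151/29545 ≈ -16716.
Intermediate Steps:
M(Q, N) = N/2 + Q/2 (M(Q, N) = (Q + N)/2 = (N + Q)/2 = N/2 + Q/2)
S = -1931/29545 (S = -1931*1/29545 = -1931/29545 ≈ -0.065358)
(S - 16690) + M((-7)**2, -101) = (-1931/29545 - 16690) + ((1/2)*(-101) + (1/2)*(-7)**2) = -493107981/29545 + (-101/2 + (1/2)*49) = -493107981/29545 + (-101/2 + 49/2) = -493107981/29545 - 26 = -493876151/29545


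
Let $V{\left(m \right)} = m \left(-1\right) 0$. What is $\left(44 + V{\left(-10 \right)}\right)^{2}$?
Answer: $1936$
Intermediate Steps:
$V{\left(m \right)} = 0$ ($V{\left(m \right)} = - m 0 = 0$)
$\left(44 + V{\left(-10 \right)}\right)^{2} = \left(44 + 0\right)^{2} = 44^{2} = 1936$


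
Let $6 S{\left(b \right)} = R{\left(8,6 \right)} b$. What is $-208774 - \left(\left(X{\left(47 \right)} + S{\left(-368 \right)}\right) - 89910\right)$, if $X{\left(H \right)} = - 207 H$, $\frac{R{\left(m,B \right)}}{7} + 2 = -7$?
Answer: $-112999$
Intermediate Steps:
$R{\left(m,B \right)} = -63$ ($R{\left(m,B \right)} = -14 + 7 \left(-7\right) = -14 - 49 = -63$)
$S{\left(b \right)} = - \frac{21 b}{2}$ ($S{\left(b \right)} = \frac{\left(-63\right) b}{6} = - \frac{21 b}{2}$)
$-208774 - \left(\left(X{\left(47 \right)} + S{\left(-368 \right)}\right) - 89910\right) = -208774 - \left(\left(\left(-207\right) 47 - -3864\right) - 89910\right) = -208774 - \left(\left(-9729 + 3864\right) - 89910\right) = -208774 - \left(-5865 - 89910\right) = -208774 - -95775 = -208774 + 95775 = -112999$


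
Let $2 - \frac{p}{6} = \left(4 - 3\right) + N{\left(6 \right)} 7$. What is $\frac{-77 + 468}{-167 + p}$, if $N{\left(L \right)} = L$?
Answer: $- \frac{391}{413} \approx -0.94673$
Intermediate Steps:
$p = -246$ ($p = 12 - 6 \left(\left(4 - 3\right) + 6 \cdot 7\right) = 12 - 6 \left(1 + 42\right) = 12 - 258 = -246$)
$\frac{-77 + 468}{-167 + p} = \frac{-77 + 468}{-167 - 246} = \frac{391}{-413} = 391 \left(- \frac{1}{413}\right) = - \frac{391}{413}$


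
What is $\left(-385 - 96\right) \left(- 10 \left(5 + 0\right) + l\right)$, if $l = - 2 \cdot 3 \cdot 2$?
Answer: $29822$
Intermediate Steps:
$l = -12$ ($l = \left(-2\right) 6 = -12$)
$\left(-385 - 96\right) \left(- 10 \left(5 + 0\right) + l\right) = \left(-385 - 96\right) \left(- 10 \left(5 + 0\right) - 12\right) = - 481 \left(\left(-10\right) 5 - 12\right) = - 481 \left(-50 - 12\right) = \left(-481\right) \left(-62\right) = 29822$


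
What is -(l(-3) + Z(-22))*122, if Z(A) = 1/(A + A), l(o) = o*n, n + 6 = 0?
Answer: -48251/22 ≈ -2193.2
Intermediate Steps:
n = -6 (n = -6 + 0 = -6)
l(o) = -6*o (l(o) = o*(-6) = -6*o)
Z(A) = 1/(2*A)
-(l(-3) + Z(-22))*122 = -(-6*(-3) + (½)/(-22))*122 = -(18 + (½)*(-1/22))*122 = -(18 - 1/44)*122 = -791*122/44 = -1*48251/22 = -48251/22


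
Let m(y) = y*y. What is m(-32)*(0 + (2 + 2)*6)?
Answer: 24576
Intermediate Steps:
m(y) = y²
m(-32)*(0 + (2 + 2)*6) = (-32)²*(0 + (2 + 2)*6) = 1024*(0 + 4*6) = 1024*(0 + 24) = 1024*24 = 24576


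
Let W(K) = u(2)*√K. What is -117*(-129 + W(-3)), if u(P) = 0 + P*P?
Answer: 15093 - 468*I*√3 ≈ 15093.0 - 810.6*I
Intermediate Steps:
u(P) = P² (u(P) = 0 + P² = P²)
W(K) = 4*√K (W(K) = 2²*√K = 4*√K)
-117*(-129 + W(-3)) = -117*(-129 + 4*√(-3)) = -117*(-129 + 4*(I*√3)) = -117*(-129 + 4*I*√3) = 15093 - 468*I*√3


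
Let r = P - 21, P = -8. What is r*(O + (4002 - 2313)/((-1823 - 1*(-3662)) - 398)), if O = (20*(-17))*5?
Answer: 70992319/1441 ≈ 49266.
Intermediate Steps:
O = -1700 (O = -340*5 = -1700)
r = -29 (r = -8 - 21 = -29)
r*(O + (4002 - 2313)/((-1823 - 1*(-3662)) - 398)) = -29*(-1700 + (4002 - 2313)/((-1823 - 1*(-3662)) - 398)) = -29*(-1700 + 1689/((-1823 + 3662) - 398)) = -29*(-1700 + 1689/(1839 - 398)) = -29*(-1700 + 1689/1441) = -29*(-2448011/1441) = 70992319/1441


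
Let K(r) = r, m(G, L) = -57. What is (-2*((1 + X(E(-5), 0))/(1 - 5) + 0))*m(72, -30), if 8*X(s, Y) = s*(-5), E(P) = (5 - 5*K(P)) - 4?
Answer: 3477/8 ≈ 434.63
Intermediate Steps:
E(P) = 1 - 5*P (E(P) = (5 - 5*P) - 4 = 1 - 5*P)
X(s, Y) = -5*s/8 (X(s, Y) = (s*(-5))/8 = (-5*s)/8 = -5*s/8)
(-2*((1 + X(E(-5), 0))/(1 - 5) + 0))*m(72, -30) = -2*((1 - 5*(1 - 5*(-5))/8)/(1 - 5) + 0)*(-57) = -2*((1 - 5*(1 + 25)/8)/(-4) + 0)*(-57) = -2*((1 - 5/8*26)*(-1/4) + 0)*(-57) = -2*((1 - 65/4)*(-1/4) + 0)*(-57) = -2*(-61/4*(-1/4) + 0)*(-57) = -2*(61/16 + 0)*(-57) = -2*61/16*(-57) = -61/8*(-57) = 3477/8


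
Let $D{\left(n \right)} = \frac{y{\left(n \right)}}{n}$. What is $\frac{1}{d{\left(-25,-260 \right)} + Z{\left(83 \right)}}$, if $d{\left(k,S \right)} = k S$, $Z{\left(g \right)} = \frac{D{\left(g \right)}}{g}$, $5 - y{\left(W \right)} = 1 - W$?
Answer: $\frac{6889}{44778587} \approx 0.00015385$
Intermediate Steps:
$y{\left(W \right)} = 4 + W$ ($y{\left(W \right)} = 5 - \left(1 - W\right) = 5 + \left(-1 + W\right) = 4 + W$)
$D{\left(n \right)} = \frac{4 + n}{n}$
$Z{\left(g \right)} = \frac{4 + g}{g^{2}}$ ($Z{\left(g \right)} = \frac{\frac{1}{g} \left(4 + g\right)}{g} = \frac{4 + g}{g^{2}}$)
$d{\left(k,S \right)} = S k$
$\frac{1}{d{\left(-25,-260 \right)} + Z{\left(83 \right)}} = \frac{1}{\left(-260\right) \left(-25\right) + \frac{4 + 83}{6889}} = \frac{1}{6500 + \frac{1}{6889} \cdot 87} = \frac{1}{6500 + \frac{87}{6889}} = \frac{1}{\frac{44778587}{6889}} = \frac{6889}{44778587}$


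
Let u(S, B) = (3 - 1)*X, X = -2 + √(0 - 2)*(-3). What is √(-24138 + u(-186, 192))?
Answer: √(-24142 - 6*I*√2) ≈ 0.027 - 155.38*I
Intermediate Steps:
X = -2 - 3*I*√2 (X = -2 + √(-2)*(-3) = -2 + (I*√2)*(-3) = -2 - 3*I*√2 ≈ -2.0 - 4.2426*I)
u(S, B) = -4 - 6*I*√2 (u(S, B) = (3 - 1)*(-2 - 3*I*√2) = 2*(-2 - 3*I*√2) = -4 - 6*I*√2)
√(-24138 + u(-186, 192)) = √(-24138 + (-4 - 6*I*√2)) = √(-24142 - 6*I*√2)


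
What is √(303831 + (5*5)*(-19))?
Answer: 2*√75839 ≈ 550.78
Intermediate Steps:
√(303831 + (5*5)*(-19)) = √(303831 + 25*(-19)) = √(303831 - 475) = √303356 = 2*√75839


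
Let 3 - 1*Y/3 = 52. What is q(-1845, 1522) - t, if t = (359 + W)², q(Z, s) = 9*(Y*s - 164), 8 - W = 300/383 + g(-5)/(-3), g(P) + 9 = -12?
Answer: -314518619898/146689 ≈ -2.1441e+6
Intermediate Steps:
Y = -147 (Y = 9 - 3*52 = 9 - 156 = -147)
g(P) = -21 (g(P) = -9 - 12 = -21)
W = 83/383 (W = 8 - (300/383 - 21/(-3)) = 8 - (300*(1/383) - 21*(-⅓)) = 8 - (300/383 + 7) = 8 - 1*2981/383 = 8 - 2981/383 = 83/383 ≈ 0.21671)
q(Z, s) = -1476 - 1323*s (q(Z, s) = 9*(-147*s - 164) = 9*(-164 - 147*s) = -1476 - 1323*s)
t = 18928256400/146689 (t = (359 + 83/383)² = (137580/383)² = 18928256400/146689 ≈ 1.2904e+5)
q(-1845, 1522) - t = (-1476 - 1323*1522) - 1*18928256400/146689 = (-1476 - 2013606) - 18928256400/146689 = -2015082 - 18928256400/146689 = -314518619898/146689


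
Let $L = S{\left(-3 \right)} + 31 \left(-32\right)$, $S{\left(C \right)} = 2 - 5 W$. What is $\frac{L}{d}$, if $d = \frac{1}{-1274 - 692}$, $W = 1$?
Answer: $1956170$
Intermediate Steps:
$S{\left(C \right)} = -3$ ($S{\left(C \right)} = 2 - 5 = -3$)
$L = -995$ ($L = -3 + 31 \left(-32\right) = -3 - 992 = -995$)
$d = - \frac{1}{1966}$ ($d = \frac{1}{-1966} = - \frac{1}{1966} \approx -0.00050865$)
$\frac{L}{d} = - \frac{995}{- \frac{1}{1966}} = \left(-995\right) \left(-1966\right) = 1956170$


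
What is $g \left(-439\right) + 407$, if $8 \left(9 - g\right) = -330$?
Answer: $- \frac{86611}{4} \approx -21653.0$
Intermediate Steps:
$g = \frac{201}{4}$ ($g = 9 - - \frac{165}{4} = 9 + \frac{165}{4} = \frac{201}{4} \approx 50.25$)
$g \left(-439\right) + 407 = \frac{201}{4} \left(-439\right) + 407 = - \frac{88239}{4} + 407 = - \frac{86611}{4}$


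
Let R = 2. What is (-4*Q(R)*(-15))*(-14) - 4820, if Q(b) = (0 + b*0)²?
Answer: -4820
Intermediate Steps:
Q(b) = 0 (Q(b) = (0 + 0)² = 0² = 0)
(-4*Q(R)*(-15))*(-14) - 4820 = (-4*0*(-15))*(-14) - 4820 = (0*(-15))*(-14) - 4820 = 0*(-14) - 4820 = 0 - 4820 = -4820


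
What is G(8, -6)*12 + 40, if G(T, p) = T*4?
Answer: 424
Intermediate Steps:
G(T, p) = 4*T
G(8, -6)*12 + 40 = (4*8)*12 + 40 = 32*12 + 40 = 384 + 40 = 424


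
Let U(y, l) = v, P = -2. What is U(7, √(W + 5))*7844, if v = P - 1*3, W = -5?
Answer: -39220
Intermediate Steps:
v = -5 (v = -2 - 1*3 = -2 - 3 = -5)
U(y, l) = -5
U(7, √(W + 5))*7844 = -5*7844 = -39220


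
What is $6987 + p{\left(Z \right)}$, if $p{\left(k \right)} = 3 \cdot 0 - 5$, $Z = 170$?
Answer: $6982$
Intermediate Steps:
$p{\left(k \right)} = -5$ ($p{\left(k \right)} = 0 - 5 = -5$)
$6987 + p{\left(Z \right)} = 6987 - 5 = 6982$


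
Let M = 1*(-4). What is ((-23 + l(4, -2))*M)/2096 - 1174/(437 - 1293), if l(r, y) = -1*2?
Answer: 19893/14017 ≈ 1.4192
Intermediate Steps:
l(r, y) = -2
M = -4
((-23 + l(4, -2))*M)/2096 - 1174/(437 - 1293) = ((-23 - 2)*(-4))/2096 - 1174/(437 - 1293) = -25*(-4)*(1/2096) - 1174/(-856) = 100*(1/2096) - 1174*(-1/856) = 25/524 + 587/428 = 19893/14017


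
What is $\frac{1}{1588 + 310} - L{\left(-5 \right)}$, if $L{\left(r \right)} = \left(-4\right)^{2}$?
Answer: $- \frac{30367}{1898} \approx -15.999$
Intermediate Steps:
$L{\left(r \right)} = 16$
$\frac{1}{1588 + 310} - L{\left(-5 \right)} = \frac{1}{1588 + 310} - 16 = \frac{1}{1898} - 16 = - \frac{30367}{1898}$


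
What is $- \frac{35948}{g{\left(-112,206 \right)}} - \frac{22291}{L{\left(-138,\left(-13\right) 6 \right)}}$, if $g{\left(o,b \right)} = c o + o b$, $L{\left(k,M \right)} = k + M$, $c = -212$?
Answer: $\frac{37577}{756} \approx 49.705$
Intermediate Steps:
$L{\left(k,M \right)} = M + k$
$g{\left(o,b \right)} = - 212 o + b o$ ($g{\left(o,b \right)} = - 212 o + o b = - 212 o + b o$)
$- \frac{35948}{g{\left(-112,206 \right)}} - \frac{22291}{L{\left(-138,\left(-13\right) 6 \right)}} = - \frac{35948}{\left(-112\right) \left(-212 + 206\right)} - \frac{22291}{\left(-13\right) 6 - 138} = - \frac{35948}{\left(-112\right) \left(-6\right)} - \frac{22291}{-78 - 138} = - \frac{35948}{672} - \frac{22291}{-216} = \left(-35948\right) \frac{1}{672} - - \frac{22291}{216} = - \frac{8987}{168} + \frac{22291}{216} = \frac{37577}{756}$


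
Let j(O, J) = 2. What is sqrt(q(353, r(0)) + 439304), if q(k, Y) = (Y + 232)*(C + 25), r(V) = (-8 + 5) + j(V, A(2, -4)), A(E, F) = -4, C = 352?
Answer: sqrt(526391) ≈ 725.53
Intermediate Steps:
r(V) = -1 (r(V) = (-8 + 5) + 2 = -3 + 2 = -1)
q(k, Y) = 87464 + 377*Y (q(k, Y) = (Y + 232)*(352 + 25) = (232 + Y)*377 = 87464 + 377*Y)
sqrt(q(353, r(0)) + 439304) = sqrt((87464 + 377*(-1)) + 439304) = sqrt((87464 - 377) + 439304) = sqrt(87087 + 439304) = sqrt(526391)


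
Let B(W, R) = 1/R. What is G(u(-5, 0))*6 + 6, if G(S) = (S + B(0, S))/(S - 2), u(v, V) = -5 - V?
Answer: 366/35 ≈ 10.457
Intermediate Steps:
G(S) = (S + 1/S)/(-2 + S) (G(S) = (S + 1/S)/(S - 2) = (S + 1/S)/(-2 + S))
G(u(-5, 0))*6 + 6 = ((1 + (-5 - 1*0)**2)/((-5 - 1*0)*(-2 + (-5 - 1*0))))*6 + 6 = ((1 + (-5 + 0)**2)/((-5 + 0)*(-2 + (-5 + 0))))*6 + 6 = ((1 + (-5)**2)/((-5)*(-2 - 5)))*6 + 6 = -1/5*(1 + 25)/(-7)*6 + 6 = -1/5*(-1/7)*26*6 + 6 = (26/35)*6 + 6 = 156/35 + 6 = 366/35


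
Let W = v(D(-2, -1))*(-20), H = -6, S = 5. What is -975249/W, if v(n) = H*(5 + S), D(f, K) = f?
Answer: -325083/400 ≈ -812.71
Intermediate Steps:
v(n) = -60 (v(n) = -6*(5 + 5) = -6*10 = -60)
W = 1200 (W = -60*(-20) = 1200)
-975249/W = -975249/1200 = -975249*1/1200 = -325083/400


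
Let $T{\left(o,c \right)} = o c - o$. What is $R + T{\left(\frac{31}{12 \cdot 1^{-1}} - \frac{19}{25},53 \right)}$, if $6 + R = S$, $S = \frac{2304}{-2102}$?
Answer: $\frac{6914311}{78825} \approx 87.717$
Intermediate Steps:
$T{\left(o,c \right)} = - o + c o$ ($T{\left(o,c \right)} = c o - o = - o + c o$)
$S = - \frac{1152}{1051}$ ($S = 2304 \left(- \frac{1}{2102}\right) = - \frac{1152}{1051} \approx -1.0961$)
$R = - \frac{7458}{1051}$ ($R = -6 - \frac{1152}{1051} = - \frac{7458}{1051} \approx -7.0961$)
$R + T{\left(\frac{31}{12 \cdot 1^{-1}} - \frac{19}{25},53 \right)} = - \frac{7458}{1051} + \left(\frac{31}{12 \cdot 1^{-1}} - \frac{19}{25}\right) \left(-1 + 53\right) = - \frac{7458}{1051} + \left(\frac{31}{12 \cdot 1} - \frac{19}{25}\right) 52 = - \frac{7458}{1051} + \left(\frac{31}{12} - \frac{19}{25}\right) 52 = - \frac{7458}{1051} + \frac{547}{300} \cdot 52 = - \frac{7458}{1051} + \frac{7111}{75} = \frac{6914311}{78825}$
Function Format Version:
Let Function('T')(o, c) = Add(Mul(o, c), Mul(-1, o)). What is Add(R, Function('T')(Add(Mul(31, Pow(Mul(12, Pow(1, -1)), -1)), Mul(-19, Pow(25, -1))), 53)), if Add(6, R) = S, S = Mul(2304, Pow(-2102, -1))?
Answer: Rational(6914311, 78825) ≈ 87.717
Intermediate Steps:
Function('T')(o, c) = Add(Mul(-1, o), Mul(c, o)) (Function('T')(o, c) = Add(Mul(c, o), Mul(-1, o)) = Add(Mul(-1, o), Mul(c, o)))
S = Rational(-1152, 1051) (S = Mul(2304, Rational(-1, 2102)) = Rational(-1152, 1051) ≈ -1.0961)
R = Rational(-7458, 1051) (R = Add(-6, Rational(-1152, 1051)) = Rational(-7458, 1051) ≈ -7.0961)
Add(R, Function('T')(Add(Mul(31, Pow(Mul(12, Pow(1, -1)), -1)), Mul(-19, Pow(25, -1))), 53)) = Add(Rational(-7458, 1051), Mul(Add(Mul(31, Pow(Mul(12, Pow(1, -1)), -1)), Mul(-19, Pow(25, -1))), Add(-1, 53))) = Add(Rational(-7458, 1051), Mul(Add(Mul(31, Pow(Mul(12, 1), -1)), Mul(-19, Rational(1, 25))), 52)) = Add(Rational(-7458, 1051), Mul(Add(Mul(31, Pow(12, -1)), Rational(-19, 25)), 52)) = Add(Rational(-7458, 1051), Mul(Add(Mul(31, Rational(1, 12)), Rational(-19, 25)), 52)) = Add(Rational(-7458, 1051), Mul(Add(Rational(31, 12), Rational(-19, 25)), 52)) = Add(Rational(-7458, 1051), Mul(Rational(547, 300), 52)) = Add(Rational(-7458, 1051), Rational(7111, 75)) = Rational(6914311, 78825)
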